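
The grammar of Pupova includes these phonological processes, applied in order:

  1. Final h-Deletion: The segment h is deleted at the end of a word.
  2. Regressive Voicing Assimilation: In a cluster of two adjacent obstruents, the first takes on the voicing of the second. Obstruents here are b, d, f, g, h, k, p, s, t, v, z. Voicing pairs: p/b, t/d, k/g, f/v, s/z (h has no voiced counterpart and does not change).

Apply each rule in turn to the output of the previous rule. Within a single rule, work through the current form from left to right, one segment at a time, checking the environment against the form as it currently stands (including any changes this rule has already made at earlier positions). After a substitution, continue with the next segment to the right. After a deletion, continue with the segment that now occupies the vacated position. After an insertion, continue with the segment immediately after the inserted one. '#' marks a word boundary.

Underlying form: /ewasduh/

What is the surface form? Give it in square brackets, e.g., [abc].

1 Final h-Deletion: [ewasduh] → [ewasdu]
2 Regressive Voicing Assimilation: [ewasdu] → [ewazdu]

[ewazdu]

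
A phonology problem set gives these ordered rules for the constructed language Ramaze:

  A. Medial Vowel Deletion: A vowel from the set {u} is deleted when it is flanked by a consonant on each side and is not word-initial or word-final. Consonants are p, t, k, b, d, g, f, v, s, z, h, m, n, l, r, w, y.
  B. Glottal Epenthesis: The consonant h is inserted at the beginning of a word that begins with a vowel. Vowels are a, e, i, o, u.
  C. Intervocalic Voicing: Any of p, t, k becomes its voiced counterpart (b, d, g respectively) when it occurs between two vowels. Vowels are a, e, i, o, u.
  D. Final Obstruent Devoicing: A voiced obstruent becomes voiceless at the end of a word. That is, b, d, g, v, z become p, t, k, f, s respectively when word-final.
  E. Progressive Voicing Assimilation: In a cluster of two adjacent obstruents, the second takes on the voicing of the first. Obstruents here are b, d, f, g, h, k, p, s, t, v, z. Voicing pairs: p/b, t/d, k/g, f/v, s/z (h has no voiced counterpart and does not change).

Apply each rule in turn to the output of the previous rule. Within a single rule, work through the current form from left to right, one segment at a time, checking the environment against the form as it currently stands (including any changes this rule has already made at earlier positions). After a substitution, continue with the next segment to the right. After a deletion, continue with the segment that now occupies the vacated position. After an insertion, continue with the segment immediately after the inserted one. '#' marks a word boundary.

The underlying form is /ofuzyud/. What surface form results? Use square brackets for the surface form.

A Medial Vowel Deletion: [ofuzyud] → [ofzyd]
B Glottal Epenthesis: [ofzyd] → [hofzyd]
C Intervocalic Voicing: no change — [hofzyd]
D Final Obstruent Devoicing: [hofzyd] → [hofzyt]
E Progressive Voicing Assimilation: [hofzyt] → [hofsyt]

[hofsyt]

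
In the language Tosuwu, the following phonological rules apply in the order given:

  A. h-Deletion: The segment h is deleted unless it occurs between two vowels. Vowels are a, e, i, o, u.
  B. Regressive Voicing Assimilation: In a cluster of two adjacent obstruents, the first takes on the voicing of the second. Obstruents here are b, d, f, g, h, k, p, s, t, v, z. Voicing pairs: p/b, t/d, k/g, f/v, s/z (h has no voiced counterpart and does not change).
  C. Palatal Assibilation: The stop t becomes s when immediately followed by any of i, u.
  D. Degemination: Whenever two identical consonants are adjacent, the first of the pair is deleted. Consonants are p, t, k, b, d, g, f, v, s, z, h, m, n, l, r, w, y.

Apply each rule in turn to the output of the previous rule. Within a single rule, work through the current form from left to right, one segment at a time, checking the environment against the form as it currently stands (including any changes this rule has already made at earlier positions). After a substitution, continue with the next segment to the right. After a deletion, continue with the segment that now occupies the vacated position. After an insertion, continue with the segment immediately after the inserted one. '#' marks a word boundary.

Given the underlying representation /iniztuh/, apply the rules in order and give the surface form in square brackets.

[inisu]

A h-Deletion: [iniztuh] → [iniztu]
B Regressive Voicing Assimilation: [iniztu] → [inistu]
C Palatal Assibilation: [inistu] → [inissu]
D Degemination: [inissu] → [inisu]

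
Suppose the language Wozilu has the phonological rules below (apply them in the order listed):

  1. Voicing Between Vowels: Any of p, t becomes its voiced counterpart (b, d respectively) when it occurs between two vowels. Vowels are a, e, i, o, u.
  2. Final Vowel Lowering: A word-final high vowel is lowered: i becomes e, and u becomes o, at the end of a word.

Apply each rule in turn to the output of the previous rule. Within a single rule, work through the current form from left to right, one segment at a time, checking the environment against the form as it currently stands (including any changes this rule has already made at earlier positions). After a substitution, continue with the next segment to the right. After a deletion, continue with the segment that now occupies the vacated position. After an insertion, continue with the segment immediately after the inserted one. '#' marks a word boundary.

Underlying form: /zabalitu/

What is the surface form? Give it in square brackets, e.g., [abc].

1 Voicing Between Vowels: [zabalitu] → [zabalidu]
2 Final Vowel Lowering: [zabalidu] → [zabalido]

[zabalido]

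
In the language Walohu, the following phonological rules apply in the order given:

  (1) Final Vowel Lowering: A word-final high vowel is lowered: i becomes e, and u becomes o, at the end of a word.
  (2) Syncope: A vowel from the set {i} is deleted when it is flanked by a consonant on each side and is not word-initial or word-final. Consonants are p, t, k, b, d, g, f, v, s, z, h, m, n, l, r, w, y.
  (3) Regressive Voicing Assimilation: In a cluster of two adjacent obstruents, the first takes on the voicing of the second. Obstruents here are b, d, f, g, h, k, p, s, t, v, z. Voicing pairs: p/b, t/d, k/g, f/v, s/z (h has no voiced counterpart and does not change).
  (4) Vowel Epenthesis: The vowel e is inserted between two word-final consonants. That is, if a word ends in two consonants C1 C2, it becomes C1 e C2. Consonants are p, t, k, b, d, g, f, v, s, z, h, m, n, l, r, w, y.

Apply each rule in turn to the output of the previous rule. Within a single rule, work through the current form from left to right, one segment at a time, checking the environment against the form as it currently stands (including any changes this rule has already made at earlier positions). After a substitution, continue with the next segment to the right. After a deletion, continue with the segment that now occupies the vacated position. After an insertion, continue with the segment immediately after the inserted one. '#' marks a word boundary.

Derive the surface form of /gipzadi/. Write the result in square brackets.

(1) Final Vowel Lowering: [gipzadi] → [gipzade]
(2) Syncope: [gipzade] → [gpzade]
(3) Regressive Voicing Assimilation: [gpzade] → [kbzade]
(4) Vowel Epenthesis: no change — [kbzade]

[kbzade]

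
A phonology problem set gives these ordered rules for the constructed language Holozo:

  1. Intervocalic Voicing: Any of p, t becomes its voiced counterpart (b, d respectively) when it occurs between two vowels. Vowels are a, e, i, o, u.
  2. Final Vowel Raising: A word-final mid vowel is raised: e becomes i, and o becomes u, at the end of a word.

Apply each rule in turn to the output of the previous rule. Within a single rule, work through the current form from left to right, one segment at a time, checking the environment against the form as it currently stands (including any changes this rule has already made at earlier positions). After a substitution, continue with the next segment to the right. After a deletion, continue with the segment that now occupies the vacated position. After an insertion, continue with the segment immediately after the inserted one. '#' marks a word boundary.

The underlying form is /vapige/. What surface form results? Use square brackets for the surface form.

1 Intervocalic Voicing: [vapige] → [vabige]
2 Final Vowel Raising: [vabige] → [vabigi]

[vabigi]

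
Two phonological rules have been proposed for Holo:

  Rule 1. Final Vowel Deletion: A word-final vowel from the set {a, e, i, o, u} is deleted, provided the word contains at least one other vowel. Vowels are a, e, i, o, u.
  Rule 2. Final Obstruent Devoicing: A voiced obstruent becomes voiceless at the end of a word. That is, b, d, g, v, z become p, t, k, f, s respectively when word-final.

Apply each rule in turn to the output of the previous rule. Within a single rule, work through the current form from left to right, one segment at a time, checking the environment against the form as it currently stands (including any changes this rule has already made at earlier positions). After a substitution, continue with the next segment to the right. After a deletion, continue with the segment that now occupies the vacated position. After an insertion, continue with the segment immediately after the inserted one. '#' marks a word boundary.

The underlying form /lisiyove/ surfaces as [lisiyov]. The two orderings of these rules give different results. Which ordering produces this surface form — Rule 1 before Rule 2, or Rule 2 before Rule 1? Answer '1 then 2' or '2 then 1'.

Order 1 then 2:
  1 Final Vowel Deletion: [lisiyove] → [lisiyov]
  2 Final Obstruent Devoicing: [lisiyov] → [lisiyof]
  result: [lisiyof]
Order 2 then 1:
  2 Final Obstruent Devoicing: no change — [lisiyove]
  1 Final Vowel Deletion: [lisiyove] → [lisiyov]
  result: [lisiyov]

2 then 1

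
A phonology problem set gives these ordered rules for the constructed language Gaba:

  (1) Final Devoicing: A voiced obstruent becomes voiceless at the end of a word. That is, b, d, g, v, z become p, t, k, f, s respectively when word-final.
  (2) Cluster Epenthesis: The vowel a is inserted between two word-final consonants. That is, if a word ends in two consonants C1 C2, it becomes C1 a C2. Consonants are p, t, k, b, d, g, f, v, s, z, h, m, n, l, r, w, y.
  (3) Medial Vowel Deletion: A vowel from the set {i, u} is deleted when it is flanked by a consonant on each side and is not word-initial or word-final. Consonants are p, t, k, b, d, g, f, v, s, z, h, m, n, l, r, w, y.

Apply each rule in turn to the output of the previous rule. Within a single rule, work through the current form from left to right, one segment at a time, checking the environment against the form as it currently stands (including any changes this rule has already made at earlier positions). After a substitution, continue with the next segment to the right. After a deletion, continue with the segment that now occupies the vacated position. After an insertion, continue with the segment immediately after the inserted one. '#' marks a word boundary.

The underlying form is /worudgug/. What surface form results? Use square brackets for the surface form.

[wordgk]

(1) Final Devoicing: [worudgug] → [worudguk]
(2) Cluster Epenthesis: no change — [worudguk]
(3) Medial Vowel Deletion: [worudguk] → [wordgk]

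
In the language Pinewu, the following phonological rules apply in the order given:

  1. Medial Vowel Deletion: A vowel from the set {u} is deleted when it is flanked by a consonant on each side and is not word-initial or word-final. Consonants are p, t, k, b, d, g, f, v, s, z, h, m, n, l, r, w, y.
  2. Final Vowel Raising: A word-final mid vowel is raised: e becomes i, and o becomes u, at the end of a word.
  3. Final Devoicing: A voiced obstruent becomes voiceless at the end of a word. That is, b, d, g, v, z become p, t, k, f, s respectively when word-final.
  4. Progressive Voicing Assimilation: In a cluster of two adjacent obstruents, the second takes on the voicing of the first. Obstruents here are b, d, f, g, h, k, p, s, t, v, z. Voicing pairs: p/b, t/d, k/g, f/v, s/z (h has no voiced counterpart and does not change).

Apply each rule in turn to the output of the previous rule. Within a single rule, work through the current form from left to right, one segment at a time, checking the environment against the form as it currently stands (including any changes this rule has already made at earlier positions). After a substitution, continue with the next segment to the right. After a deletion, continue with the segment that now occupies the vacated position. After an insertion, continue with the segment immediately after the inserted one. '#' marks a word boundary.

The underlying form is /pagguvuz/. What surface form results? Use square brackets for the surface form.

[paggvz]

1 Medial Vowel Deletion: [pagguvuz] → [paggvz]
2 Final Vowel Raising: no change — [paggvz]
3 Final Devoicing: [paggvz] → [paggvs]
4 Progressive Voicing Assimilation: [paggvs] → [paggvz]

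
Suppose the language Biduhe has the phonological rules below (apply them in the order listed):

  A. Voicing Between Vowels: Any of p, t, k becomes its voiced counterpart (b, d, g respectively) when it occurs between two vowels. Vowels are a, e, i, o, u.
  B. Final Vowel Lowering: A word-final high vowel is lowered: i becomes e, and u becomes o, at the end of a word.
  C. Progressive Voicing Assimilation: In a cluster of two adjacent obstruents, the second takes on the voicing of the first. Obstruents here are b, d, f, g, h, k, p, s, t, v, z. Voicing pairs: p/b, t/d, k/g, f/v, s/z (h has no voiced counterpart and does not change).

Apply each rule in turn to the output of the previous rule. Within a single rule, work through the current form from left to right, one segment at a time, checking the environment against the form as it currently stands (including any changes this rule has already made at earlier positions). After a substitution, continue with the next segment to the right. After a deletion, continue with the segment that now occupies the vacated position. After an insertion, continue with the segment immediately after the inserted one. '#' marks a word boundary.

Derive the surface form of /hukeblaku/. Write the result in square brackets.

A Voicing Between Vowels: [hukeblaku] → [hugeblagu]
B Final Vowel Lowering: [hugeblagu] → [hugeblago]
C Progressive Voicing Assimilation: no change — [hugeblago]

[hugeblago]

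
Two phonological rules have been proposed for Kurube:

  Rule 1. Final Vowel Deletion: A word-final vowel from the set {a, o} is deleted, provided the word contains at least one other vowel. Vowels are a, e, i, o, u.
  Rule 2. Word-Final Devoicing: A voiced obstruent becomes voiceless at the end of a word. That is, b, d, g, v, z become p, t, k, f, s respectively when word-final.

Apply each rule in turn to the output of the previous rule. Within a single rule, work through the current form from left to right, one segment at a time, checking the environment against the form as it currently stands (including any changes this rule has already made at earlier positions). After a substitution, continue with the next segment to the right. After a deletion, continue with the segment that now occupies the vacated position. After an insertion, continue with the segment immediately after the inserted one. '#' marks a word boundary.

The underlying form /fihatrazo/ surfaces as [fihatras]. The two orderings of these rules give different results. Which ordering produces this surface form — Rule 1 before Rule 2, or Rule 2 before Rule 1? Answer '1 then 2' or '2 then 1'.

Order 1 then 2:
  1 Final Vowel Deletion: [fihatrazo] → [fihatraz]
  2 Word-Final Devoicing: [fihatraz] → [fihatras]
  result: [fihatras]
Order 2 then 1:
  2 Word-Final Devoicing: no change — [fihatrazo]
  1 Final Vowel Deletion: [fihatrazo] → [fihatraz]
  result: [fihatraz]

1 then 2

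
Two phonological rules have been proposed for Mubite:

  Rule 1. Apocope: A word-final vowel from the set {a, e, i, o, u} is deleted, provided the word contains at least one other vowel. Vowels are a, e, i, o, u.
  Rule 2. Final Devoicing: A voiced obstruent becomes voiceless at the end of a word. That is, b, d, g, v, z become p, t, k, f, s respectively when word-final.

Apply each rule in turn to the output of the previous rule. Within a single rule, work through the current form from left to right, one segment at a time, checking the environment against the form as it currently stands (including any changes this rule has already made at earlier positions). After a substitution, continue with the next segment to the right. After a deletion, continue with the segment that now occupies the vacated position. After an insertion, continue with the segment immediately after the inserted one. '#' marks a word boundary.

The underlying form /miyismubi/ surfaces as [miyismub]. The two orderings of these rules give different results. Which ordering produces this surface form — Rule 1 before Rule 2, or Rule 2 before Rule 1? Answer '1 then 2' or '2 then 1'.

2 then 1

Order 1 then 2:
  1 Apocope: [miyismubi] → [miyismub]
  2 Final Devoicing: [miyismub] → [miyismup]
  result: [miyismup]
Order 2 then 1:
  2 Final Devoicing: no change — [miyismubi]
  1 Apocope: [miyismubi] → [miyismub]
  result: [miyismub]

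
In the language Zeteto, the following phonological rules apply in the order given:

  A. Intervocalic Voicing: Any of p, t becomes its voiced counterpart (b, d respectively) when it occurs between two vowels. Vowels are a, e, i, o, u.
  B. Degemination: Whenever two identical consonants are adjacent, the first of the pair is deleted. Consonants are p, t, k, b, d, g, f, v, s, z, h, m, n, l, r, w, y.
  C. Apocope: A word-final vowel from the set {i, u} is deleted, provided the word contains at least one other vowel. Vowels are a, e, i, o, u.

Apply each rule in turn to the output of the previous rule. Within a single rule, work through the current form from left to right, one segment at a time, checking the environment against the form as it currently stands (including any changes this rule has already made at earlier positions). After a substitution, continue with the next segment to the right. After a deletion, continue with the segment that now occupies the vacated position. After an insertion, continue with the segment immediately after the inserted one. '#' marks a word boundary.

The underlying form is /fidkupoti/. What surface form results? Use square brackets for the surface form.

[fidkubod]

A Intervocalic Voicing: [fidkupoti] → [fidkubodi]
B Degemination: no change — [fidkubodi]
C Apocope: [fidkubodi] → [fidkubod]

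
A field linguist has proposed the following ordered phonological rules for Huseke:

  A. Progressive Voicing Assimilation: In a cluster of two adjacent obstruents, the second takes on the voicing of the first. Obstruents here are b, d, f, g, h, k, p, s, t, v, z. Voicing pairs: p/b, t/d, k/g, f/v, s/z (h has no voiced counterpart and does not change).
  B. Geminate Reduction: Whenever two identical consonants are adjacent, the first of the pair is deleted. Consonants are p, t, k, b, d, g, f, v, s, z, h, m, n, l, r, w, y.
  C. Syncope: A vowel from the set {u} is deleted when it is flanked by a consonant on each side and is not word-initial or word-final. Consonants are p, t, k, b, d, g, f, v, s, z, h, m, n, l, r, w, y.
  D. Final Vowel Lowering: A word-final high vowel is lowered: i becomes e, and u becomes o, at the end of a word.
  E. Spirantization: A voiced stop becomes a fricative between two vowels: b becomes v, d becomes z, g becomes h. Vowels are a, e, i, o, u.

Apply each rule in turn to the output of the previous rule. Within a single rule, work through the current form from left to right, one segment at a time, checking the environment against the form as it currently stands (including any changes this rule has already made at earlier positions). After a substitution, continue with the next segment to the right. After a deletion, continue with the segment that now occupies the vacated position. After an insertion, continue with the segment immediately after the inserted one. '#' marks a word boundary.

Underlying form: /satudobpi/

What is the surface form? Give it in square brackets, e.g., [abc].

A Progressive Voicing Assimilation: [satudobpi] → [satudobbi]
B Geminate Reduction: [satudobbi] → [satudobi]
C Syncope: [satudobi] → [satdobi]
D Final Vowel Lowering: [satdobi] → [satdobe]
E Spirantization: [satdobe] → [satdove]

[satdove]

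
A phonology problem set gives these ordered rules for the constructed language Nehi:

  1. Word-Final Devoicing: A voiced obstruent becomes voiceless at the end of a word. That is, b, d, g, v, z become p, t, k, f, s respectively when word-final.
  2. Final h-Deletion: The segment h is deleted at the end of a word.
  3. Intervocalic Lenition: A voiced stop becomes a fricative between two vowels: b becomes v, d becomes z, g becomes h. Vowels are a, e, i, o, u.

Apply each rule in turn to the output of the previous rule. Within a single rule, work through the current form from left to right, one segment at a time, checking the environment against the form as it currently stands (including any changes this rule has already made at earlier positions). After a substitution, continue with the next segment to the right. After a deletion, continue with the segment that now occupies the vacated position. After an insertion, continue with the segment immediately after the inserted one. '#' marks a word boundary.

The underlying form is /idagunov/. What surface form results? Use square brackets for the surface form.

[izahunof]

1 Word-Final Devoicing: [idagunov] → [idagunof]
2 Final h-Deletion: no change — [idagunof]
3 Intervocalic Lenition: [idagunof] → [izahunof]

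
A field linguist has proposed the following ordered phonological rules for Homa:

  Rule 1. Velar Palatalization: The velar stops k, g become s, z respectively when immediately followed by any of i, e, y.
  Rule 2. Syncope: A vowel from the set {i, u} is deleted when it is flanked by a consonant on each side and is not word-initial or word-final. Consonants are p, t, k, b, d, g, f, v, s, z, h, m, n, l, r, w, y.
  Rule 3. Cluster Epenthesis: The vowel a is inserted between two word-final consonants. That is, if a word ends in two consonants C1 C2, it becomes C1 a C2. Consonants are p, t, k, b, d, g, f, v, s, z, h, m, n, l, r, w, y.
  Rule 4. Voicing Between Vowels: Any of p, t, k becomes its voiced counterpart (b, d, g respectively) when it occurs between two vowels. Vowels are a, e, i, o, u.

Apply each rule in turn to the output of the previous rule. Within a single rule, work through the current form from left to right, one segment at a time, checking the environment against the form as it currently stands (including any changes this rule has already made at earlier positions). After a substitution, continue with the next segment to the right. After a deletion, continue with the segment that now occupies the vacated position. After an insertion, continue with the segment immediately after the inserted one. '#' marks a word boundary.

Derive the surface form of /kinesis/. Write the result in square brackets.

[snesas]

Rule 1 Velar Palatalization: [kinesis] → [sinesis]
Rule 2 Syncope: [sinesis] → [sness]
Rule 3 Cluster Epenthesis: [sness] → [snesas]
Rule 4 Voicing Between Vowels: no change — [snesas]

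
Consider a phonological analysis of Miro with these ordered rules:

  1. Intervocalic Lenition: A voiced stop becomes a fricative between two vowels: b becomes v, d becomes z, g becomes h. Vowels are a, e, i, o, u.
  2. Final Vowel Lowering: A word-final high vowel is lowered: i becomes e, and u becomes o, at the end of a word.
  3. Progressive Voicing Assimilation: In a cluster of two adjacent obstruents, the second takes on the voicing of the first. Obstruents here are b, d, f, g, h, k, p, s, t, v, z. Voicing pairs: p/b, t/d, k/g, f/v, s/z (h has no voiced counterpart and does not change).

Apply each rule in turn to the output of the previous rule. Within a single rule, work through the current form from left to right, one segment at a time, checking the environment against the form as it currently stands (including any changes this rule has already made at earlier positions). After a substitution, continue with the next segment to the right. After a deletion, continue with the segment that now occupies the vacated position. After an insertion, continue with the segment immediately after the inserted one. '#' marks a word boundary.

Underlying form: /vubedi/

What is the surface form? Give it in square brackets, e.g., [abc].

1 Intervocalic Lenition: [vubedi] → [vuvezi]
2 Final Vowel Lowering: [vuvezi] → [vuveze]
3 Progressive Voicing Assimilation: no change — [vuveze]

[vuveze]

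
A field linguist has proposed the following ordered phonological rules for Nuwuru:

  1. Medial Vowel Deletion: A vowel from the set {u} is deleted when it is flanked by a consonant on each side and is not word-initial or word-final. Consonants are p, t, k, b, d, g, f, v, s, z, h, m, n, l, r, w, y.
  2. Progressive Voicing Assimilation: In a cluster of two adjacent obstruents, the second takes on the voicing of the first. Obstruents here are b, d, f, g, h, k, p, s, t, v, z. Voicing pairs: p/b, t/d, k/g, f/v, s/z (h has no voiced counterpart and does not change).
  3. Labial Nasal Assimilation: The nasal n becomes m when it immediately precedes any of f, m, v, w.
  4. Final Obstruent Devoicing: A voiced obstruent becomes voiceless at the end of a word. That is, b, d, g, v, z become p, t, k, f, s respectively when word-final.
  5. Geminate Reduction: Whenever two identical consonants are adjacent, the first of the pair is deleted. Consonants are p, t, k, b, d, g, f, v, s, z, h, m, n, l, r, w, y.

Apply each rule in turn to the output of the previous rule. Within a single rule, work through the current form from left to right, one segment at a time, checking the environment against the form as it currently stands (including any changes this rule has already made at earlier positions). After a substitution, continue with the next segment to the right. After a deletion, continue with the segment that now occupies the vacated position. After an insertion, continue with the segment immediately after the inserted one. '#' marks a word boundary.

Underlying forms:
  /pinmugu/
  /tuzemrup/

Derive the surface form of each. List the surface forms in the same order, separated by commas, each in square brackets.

/pinmugu/:
  1 Medial Vowel Deletion: [pinmugu] → [pinmgu]
  2 Progressive Voicing Assimilation: no change — [pinmgu]
  3 Labial Nasal Assimilation: [pinmgu] → [pimmgu]
  4 Final Obstruent Devoicing: no change — [pimmgu]
  5 Geminate Reduction: [pimmgu] → [pimgu]
/tuzemrup/:
  1 Medial Vowel Deletion: [tuzemrup] → [tzemrp]
  2 Progressive Voicing Assimilation: [tzemrp] → [tsemrp]
  3 Labial Nasal Assimilation: no change — [tsemrp]
  4 Final Obstruent Devoicing: no change — [tsemrp]
  5 Geminate Reduction: no change — [tsemrp]

[pimgu], [tsemrp]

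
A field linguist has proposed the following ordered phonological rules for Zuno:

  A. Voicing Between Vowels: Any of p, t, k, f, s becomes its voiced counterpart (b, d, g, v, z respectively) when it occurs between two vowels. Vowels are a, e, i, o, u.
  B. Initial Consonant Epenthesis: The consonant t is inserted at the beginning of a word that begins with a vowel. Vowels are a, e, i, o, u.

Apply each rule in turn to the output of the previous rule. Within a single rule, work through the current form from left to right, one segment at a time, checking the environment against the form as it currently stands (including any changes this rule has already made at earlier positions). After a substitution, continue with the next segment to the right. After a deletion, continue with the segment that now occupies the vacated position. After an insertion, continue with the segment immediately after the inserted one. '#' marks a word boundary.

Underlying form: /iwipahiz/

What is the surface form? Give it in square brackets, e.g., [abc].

A Voicing Between Vowels: [iwipahiz] → [iwibahiz]
B Initial Consonant Epenthesis: [iwibahiz] → [tiwibahiz]

[tiwibahiz]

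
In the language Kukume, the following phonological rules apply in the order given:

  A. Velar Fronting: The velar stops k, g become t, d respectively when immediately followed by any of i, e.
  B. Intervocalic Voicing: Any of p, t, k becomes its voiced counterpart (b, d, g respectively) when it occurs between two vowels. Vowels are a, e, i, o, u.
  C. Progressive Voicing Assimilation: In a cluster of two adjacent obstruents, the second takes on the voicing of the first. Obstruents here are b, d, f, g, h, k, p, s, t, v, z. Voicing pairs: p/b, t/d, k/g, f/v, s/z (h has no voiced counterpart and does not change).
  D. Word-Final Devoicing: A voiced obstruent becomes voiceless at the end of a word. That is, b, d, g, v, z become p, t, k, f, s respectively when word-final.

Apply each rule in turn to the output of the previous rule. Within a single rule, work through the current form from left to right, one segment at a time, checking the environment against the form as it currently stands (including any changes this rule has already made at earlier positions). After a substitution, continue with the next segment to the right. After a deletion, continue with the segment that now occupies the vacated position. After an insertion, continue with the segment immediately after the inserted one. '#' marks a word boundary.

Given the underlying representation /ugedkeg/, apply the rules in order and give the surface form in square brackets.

[udeddek]

A Velar Fronting: [ugedkeg] → [udedteg]
B Intervocalic Voicing: no change — [udedteg]
C Progressive Voicing Assimilation: [udedteg] → [udeddeg]
D Word-Final Devoicing: [udeddeg] → [udeddek]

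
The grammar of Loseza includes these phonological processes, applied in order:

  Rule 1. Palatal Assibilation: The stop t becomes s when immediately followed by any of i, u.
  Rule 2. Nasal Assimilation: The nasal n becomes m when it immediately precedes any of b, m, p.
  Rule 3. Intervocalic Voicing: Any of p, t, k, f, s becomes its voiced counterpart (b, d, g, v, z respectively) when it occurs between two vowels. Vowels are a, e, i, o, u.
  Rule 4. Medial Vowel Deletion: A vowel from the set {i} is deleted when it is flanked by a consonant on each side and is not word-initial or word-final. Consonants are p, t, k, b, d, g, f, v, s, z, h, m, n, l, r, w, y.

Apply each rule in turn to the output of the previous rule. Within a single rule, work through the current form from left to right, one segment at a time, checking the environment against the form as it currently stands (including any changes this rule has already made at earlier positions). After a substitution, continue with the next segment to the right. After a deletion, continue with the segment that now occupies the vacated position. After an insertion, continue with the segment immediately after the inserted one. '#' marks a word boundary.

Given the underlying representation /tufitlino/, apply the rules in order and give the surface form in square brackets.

[suvtlno]

Rule 1 Palatal Assibilation: [tufitlino] → [sufitlino]
Rule 2 Nasal Assimilation: no change — [sufitlino]
Rule 3 Intervocalic Voicing: [sufitlino] → [suvitlino]
Rule 4 Medial Vowel Deletion: [suvitlino] → [suvtlno]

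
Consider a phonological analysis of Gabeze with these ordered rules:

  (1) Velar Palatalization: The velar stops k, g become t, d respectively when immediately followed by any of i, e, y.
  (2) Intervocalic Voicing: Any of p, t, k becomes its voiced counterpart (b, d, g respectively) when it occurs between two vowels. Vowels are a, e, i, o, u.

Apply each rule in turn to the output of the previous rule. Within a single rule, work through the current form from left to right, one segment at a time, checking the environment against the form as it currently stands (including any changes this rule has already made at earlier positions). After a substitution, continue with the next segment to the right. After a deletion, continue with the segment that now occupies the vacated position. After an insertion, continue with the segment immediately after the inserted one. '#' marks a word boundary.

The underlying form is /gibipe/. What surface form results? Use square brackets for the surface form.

[dibibe]

(1) Velar Palatalization: [gibipe] → [dibipe]
(2) Intervocalic Voicing: [dibipe] → [dibibe]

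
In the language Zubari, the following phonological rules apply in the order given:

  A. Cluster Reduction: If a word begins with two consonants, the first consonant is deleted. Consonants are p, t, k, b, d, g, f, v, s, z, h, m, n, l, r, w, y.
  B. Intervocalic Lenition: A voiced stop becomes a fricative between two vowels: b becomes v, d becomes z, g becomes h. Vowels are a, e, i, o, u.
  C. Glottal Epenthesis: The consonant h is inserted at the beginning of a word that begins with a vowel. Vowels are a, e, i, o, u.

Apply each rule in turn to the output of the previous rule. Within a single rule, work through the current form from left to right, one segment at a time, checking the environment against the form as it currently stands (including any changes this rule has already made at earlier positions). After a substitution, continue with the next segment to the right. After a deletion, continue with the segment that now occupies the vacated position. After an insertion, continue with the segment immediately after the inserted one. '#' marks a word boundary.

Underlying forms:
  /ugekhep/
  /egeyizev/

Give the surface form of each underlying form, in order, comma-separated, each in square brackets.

/ugekhep/:
  A Cluster Reduction: no change — [ugekhep]
  B Intervocalic Lenition: [ugekhep] → [uhekhep]
  C Glottal Epenthesis: [uhekhep] → [huhekhep]
/egeyizev/:
  A Cluster Reduction: no change — [egeyizev]
  B Intervocalic Lenition: [egeyizev] → [eheyizev]
  C Glottal Epenthesis: [eheyizev] → [heheyizev]

[huhekhep], [heheyizev]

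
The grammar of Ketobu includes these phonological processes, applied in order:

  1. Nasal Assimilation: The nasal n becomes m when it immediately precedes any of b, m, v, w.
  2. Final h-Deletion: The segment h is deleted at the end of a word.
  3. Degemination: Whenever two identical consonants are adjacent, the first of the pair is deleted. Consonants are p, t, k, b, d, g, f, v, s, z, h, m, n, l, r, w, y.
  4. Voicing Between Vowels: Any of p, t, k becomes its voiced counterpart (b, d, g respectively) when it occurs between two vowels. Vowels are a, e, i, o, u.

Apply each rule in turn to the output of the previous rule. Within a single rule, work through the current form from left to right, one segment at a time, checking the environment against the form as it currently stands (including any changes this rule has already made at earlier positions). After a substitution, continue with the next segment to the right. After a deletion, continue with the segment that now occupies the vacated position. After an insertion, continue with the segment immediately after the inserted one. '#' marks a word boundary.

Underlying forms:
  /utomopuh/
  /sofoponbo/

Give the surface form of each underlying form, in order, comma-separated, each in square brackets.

[udomobu], [sofobombo]

/utomopuh/:
  1 Nasal Assimilation: no change — [utomopuh]
  2 Final h-Deletion: [utomopuh] → [utomopu]
  3 Degemination: no change — [utomopu]
  4 Voicing Between Vowels: [utomopu] → [udomobu]
/sofoponbo/:
  1 Nasal Assimilation: [sofoponbo] → [sofopombo]
  2 Final h-Deletion: no change — [sofopombo]
  3 Degemination: no change — [sofopombo]
  4 Voicing Between Vowels: [sofopombo] → [sofobombo]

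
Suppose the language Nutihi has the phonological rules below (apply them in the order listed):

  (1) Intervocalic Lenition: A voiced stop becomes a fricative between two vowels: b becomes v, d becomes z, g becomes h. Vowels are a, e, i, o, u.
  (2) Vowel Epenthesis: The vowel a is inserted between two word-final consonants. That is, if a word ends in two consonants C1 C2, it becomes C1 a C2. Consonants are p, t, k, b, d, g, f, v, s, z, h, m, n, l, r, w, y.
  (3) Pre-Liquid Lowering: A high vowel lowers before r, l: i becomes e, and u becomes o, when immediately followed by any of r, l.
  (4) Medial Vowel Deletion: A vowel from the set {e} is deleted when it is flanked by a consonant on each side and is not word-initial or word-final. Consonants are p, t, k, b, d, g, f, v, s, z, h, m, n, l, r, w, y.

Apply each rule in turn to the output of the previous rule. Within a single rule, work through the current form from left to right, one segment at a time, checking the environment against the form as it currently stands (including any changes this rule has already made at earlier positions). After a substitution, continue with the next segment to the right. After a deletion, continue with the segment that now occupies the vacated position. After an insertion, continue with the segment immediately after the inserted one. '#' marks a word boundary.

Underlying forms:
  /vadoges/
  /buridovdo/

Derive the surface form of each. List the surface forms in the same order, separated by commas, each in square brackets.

/vadoges/:
  (1) Intervocalic Lenition: [vadoges] → [vazohes]
  (2) Vowel Epenthesis: no change — [vazohes]
  (3) Pre-Liquid Lowering: no change — [vazohes]
  (4) Medial Vowel Deletion: [vazohes] → [vazohs]
/buridovdo/:
  (1) Intervocalic Lenition: [buridovdo] → [burizovdo]
  (2) Vowel Epenthesis: no change — [burizovdo]
  (3) Pre-Liquid Lowering: [burizovdo] → [borizovdo]
  (4) Medial Vowel Deletion: no change — [borizovdo]

[vazohs], [borizovdo]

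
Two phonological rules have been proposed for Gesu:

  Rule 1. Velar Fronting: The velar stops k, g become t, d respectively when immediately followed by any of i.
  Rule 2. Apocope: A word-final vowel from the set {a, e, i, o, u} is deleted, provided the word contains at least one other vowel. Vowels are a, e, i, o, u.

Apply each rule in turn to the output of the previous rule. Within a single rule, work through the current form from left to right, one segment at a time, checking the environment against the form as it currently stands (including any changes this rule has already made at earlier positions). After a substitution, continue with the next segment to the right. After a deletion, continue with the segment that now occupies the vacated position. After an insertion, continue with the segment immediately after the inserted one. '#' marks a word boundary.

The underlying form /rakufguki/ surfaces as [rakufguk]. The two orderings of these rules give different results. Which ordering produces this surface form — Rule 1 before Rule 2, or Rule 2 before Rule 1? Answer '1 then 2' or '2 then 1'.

Order 1 then 2:
  1 Velar Fronting: [rakufguki] → [rakufguti]
  2 Apocope: [rakufguti] → [rakufgut]
  result: [rakufgut]
Order 2 then 1:
  2 Apocope: [rakufguki] → [rakufguk]
  1 Velar Fronting: no change — [rakufguk]
  result: [rakufguk]

2 then 1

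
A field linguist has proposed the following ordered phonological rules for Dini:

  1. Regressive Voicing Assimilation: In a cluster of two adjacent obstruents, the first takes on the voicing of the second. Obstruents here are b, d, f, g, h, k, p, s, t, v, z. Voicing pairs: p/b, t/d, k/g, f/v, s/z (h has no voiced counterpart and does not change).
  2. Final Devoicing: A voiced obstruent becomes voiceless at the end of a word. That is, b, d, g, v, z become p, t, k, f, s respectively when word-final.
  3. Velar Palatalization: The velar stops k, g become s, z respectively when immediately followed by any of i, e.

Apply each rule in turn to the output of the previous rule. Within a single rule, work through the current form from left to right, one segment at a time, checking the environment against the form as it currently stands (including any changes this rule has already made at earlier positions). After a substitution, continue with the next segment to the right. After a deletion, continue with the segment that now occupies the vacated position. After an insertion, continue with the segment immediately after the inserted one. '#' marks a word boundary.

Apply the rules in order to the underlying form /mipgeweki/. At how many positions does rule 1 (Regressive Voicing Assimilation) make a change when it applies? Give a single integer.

1 Regressive Voicing Assimilation: [mipgeweki] → [mibgeweki]
2 Final Devoicing: no change — [mibgeweki]
3 Velar Palatalization: [mibgeweki] → [mibzewesi]
Rule 1 changed 1 position(s).

1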